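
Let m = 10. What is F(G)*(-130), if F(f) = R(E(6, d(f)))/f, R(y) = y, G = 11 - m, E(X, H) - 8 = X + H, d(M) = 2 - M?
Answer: -1950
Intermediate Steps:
E(X, H) = 8 + H + X (E(X, H) = 8 + (X + H) = 8 + (H + X) = 8 + H + X)
G = 1 (G = 11 - 1*10 = 11 - 10 = 1)
F(f) = (16 - f)/f (F(f) = (8 + (2 - f) + 6)/f = (16 - f)/f)
F(G)*(-130) = ((16 - 1*1)/1)*(-130) = (1*(16 - 1))*(-130) = (1*15)*(-130) = 15*(-130) = -1950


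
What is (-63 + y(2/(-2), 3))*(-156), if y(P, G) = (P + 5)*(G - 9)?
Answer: 13572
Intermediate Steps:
y(P, G) = (-9 + G)*(5 + P) (y(P, G) = (5 + P)*(-9 + G) = (-9 + G)*(5 + P))
(-63 + y(2/(-2), 3))*(-156) = (-63 + (-45 - 18/(-2) + 5*3 + 3*(2/(-2))))*(-156) = (-63 + (-45 - 18*(-1)/2 + 15 + 3*(2*(-1/2))))*(-156) = (-63 + (-45 - 9*(-1) + 15 + 3*(-1)))*(-156) = (-63 + (-45 + 9 + 15 - 3))*(-156) = (-63 - 24)*(-156) = -87*(-156) = 13572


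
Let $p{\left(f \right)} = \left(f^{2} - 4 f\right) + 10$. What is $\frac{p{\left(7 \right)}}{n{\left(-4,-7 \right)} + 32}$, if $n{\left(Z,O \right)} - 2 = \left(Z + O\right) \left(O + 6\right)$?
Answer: $\frac{31}{45} \approx 0.68889$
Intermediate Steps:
$n{\left(Z,O \right)} = 2 + \left(6 + O\right) \left(O + Z\right)$ ($n{\left(Z,O \right)} = 2 + \left(Z + O\right) \left(O + 6\right) = 2 + \left(O + Z\right) \left(6 + O\right) = 2 + \left(6 + O\right) \left(O + Z\right)$)
$p{\left(f \right)} = 10 + f^{2} - 4 f$
$\frac{p{\left(7 \right)}}{n{\left(-4,-7 \right)} + 32} = \frac{10 + 7^{2} - 28}{\left(2 + \left(-7\right)^{2} + 6 \left(-7\right) + 6 \left(-4\right) - -28\right) + 32} = \frac{10 + 49 - 28}{\left(2 + 49 - 42 - 24 + 28\right) + 32} = \frac{1}{13 + 32} \cdot 31 = \frac{1}{45} \cdot 31 = \frac{31}{45}$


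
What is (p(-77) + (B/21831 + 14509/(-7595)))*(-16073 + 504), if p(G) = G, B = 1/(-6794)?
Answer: 1383953697377350339/1126488987330 ≈ 1.2286e+6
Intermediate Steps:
B = -1/6794 ≈ -0.00014719
(p(-77) + (B/21831 + 14509/(-7595)))*(-16073 + 504) = (-77 + (-1/6794/21831 + 14509/(-7595)))*(-16073 + 504) = (-77 + (-1/6794*1/21831 + 14509*(-1/7595)))*(-15569) = (-77 + (-1/148319814 - 14509/7595))*(-15569) = (-77 - 2151972188921/1126488987330)*(-15569) = -88891624213331/1126488987330*(-15569) = 1383953697377350339/1126488987330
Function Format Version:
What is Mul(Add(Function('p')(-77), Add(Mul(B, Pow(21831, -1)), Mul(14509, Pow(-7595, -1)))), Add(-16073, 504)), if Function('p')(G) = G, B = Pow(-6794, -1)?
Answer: Rational(1383953697377350339, 1126488987330) ≈ 1.2286e+6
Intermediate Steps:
B = Rational(-1, 6794) ≈ -0.00014719
Mul(Add(Function('p')(-77), Add(Mul(B, Pow(21831, -1)), Mul(14509, Pow(-7595, -1)))), Add(-16073, 504)) = Mul(Add(-77, Add(Mul(Rational(-1, 6794), Pow(21831, -1)), Mul(14509, Pow(-7595, -1)))), Add(-16073, 504)) = Mul(Add(-77, Add(Mul(Rational(-1, 6794), Rational(1, 21831)), Mul(14509, Rational(-1, 7595)))), -15569) = Mul(Add(-77, Add(Rational(-1, 148319814), Rational(-14509, 7595))), -15569) = Mul(Add(-77, Rational(-2151972188921, 1126488987330)), -15569) = Mul(Rational(-88891624213331, 1126488987330), -15569) = Rational(1383953697377350339, 1126488987330)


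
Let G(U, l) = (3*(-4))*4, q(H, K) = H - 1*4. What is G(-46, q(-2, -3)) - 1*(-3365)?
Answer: 3317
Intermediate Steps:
q(H, K) = -4 + H (q(H, K) = H - 4 = -4 + H)
G(U, l) = -48 (G(U, l) = -12*4 = -48)
G(-46, q(-2, -3)) - 1*(-3365) = -48 - 1*(-3365) = -48 + 3365 = 3317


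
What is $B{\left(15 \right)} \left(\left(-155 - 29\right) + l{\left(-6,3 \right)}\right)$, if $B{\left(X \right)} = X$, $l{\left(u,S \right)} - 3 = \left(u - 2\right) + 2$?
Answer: $-2805$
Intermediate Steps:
$l{\left(u,S \right)} = 3 + u$ ($l{\left(u,S \right)} = 3 + \left(\left(u - 2\right) + 2\right) = 3 + \left(\left(-2 + u\right) + 2\right) = 3 + u$)
$B{\left(15 \right)} \left(\left(-155 - 29\right) + l{\left(-6,3 \right)}\right) = 15 \left(\left(-155 - 29\right) + \left(3 - 6\right)\right) = 15 \left(-184 - 3\right) = 15 \left(-187\right) = -2805$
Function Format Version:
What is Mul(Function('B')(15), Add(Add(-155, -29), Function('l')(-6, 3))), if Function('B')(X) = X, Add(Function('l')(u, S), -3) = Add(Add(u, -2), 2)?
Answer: -2805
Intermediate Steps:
Function('l')(u, S) = Add(3, u) (Function('l')(u, S) = Add(3, Add(Add(u, -2), 2)) = Add(3, Add(Add(-2, u), 2)) = Add(3, u))
Mul(Function('B')(15), Add(Add(-155, -29), Function('l')(-6, 3))) = Mul(15, Add(Add(-155, -29), Add(3, -6))) = Mul(15, Add(-184, -3)) = Mul(15, -187) = -2805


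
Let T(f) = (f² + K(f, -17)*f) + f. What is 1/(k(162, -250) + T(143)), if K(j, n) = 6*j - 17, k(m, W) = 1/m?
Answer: 162/22818511 ≈ 7.0995e-6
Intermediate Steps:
K(j, n) = -17 + 6*j
T(f) = f + f² + f*(-17 + 6*f) (T(f) = (f² + (-17 + 6*f)*f) + f = (f² + f*(-17 + 6*f)) + f = f + f² + f*(-17 + 6*f))
1/(k(162, -250) + T(143)) = 1/(1/162 + 143*(-16 + 7*143)) = 1/(1/162 + 143*(-16 + 1001)) = 1/(1/162 + 143*985) = 1/(1/162 + 140855) = 1/(22818511/162) = 162/22818511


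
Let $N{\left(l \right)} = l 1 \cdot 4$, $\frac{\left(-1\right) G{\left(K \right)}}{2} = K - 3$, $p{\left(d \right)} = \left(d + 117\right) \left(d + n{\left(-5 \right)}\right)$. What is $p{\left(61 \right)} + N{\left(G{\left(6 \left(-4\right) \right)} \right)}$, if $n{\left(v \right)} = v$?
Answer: $10184$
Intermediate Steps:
$p{\left(d \right)} = \left(-5 + d\right) \left(117 + d\right)$ ($p{\left(d \right)} = \left(d + 117\right) \left(d - 5\right) = \left(117 + d\right) \left(-5 + d\right) = \left(-5 + d\right) \left(117 + d\right)$)
$G{\left(K \right)} = 6 - 2 K$ ($G{\left(K \right)} = - 2 \left(K - 3\right) = - 2 \left(-3 + K\right) = 6 - 2 K$)
$N{\left(l \right)} = 4 l$ ($N{\left(l \right)} = l 4 = 4 l$)
$p{\left(61 \right)} + N{\left(G{\left(6 \left(-4\right) \right)} \right)} = \left(-585 + 61^{2} + 112 \cdot 61\right) + 4 \left(6 - 2 \cdot 6 \left(-4\right)\right) = \left(-585 + 3721 + 6832\right) + 4 \left(6 - -48\right) = 9968 + 4 \left(6 + 48\right) = 9968 + 4 \cdot 54 = 9968 + 216 = 10184$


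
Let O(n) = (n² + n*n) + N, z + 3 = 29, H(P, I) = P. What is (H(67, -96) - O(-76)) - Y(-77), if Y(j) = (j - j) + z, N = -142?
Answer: -11369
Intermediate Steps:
z = 26 (z = -3 + 29 = 26)
O(n) = -142 + 2*n² (O(n) = (n² + n*n) - 142 = (n² + n²) - 142 = 2*n² - 142 = -142 + 2*n²)
Y(j) = 26 (Y(j) = (j - j) + 26 = 0 + 26 = 26)
(H(67, -96) - O(-76)) - Y(-77) = (67 - (-142 + 2*(-76)²)) - 1*26 = (67 - (-142 + 2*5776)) - 26 = (67 - (-142 + 11552)) - 26 = (67 - 1*11410) - 26 = (67 - 11410) - 26 = -11343 - 26 = -11369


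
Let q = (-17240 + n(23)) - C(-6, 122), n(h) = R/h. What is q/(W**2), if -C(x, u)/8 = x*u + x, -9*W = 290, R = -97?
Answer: -43125129/1934300 ≈ -22.295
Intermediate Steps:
n(h) = -97/h
W = -290/9 (W = -1/9*290 = -290/9 ≈ -32.222)
C(x, u) = -8*x - 8*u*x (C(x, u) = -8*(x*u + x) = -8*(u*x + x) = -8*(x + u*x) = -8*x - 8*u*x)
q = -532409/23 (q = (-17240 - 97/23) - (-8)*(-6)*(1 + 122) = (-17240 - 97*1/23) - (-8)*(-6)*123 = (-17240 - 97/23) - 1*5904 = -396617/23 - 5904 = -532409/23 ≈ -23148.)
q/(W**2) = -532409/(23*((-290/9)**2)) = -532409/(23*84100/81) = -532409/23*81/84100 = -43125129/1934300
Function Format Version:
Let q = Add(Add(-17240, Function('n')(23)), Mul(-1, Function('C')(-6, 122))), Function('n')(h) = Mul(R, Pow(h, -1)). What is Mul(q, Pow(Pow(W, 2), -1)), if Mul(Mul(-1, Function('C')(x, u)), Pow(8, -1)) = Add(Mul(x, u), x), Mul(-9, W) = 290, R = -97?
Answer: Rational(-43125129, 1934300) ≈ -22.295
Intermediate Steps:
Function('n')(h) = Mul(-97, Pow(h, -1))
W = Rational(-290, 9) (W = Mul(Rational(-1, 9), 290) = Rational(-290, 9) ≈ -32.222)
Function('C')(x, u) = Add(Mul(-8, x), Mul(-8, u, x)) (Function('C')(x, u) = Mul(-8, Add(Mul(x, u), x)) = Mul(-8, Add(Mul(u, x), x)) = Mul(-8, Add(x, Mul(u, x))) = Add(Mul(-8, x), Mul(-8, u, x)))
q = Rational(-532409, 23) (q = Add(Add(-17240, Mul(-97, Pow(23, -1))), Mul(-1, Mul(-8, -6, Add(1, 122)))) = Add(Add(-17240, Mul(-97, Rational(1, 23))), Mul(-1, Mul(-8, -6, 123))) = Add(Add(-17240, Rational(-97, 23)), Mul(-1, 5904)) = Add(Rational(-396617, 23), -5904) = Rational(-532409, 23) ≈ -23148.)
Mul(q, Pow(Pow(W, 2), -1)) = Mul(Rational(-532409, 23), Pow(Pow(Rational(-290, 9), 2), -1)) = Mul(Rational(-532409, 23), Pow(Rational(84100, 81), -1)) = Mul(Rational(-532409, 23), Rational(81, 84100)) = Rational(-43125129, 1934300)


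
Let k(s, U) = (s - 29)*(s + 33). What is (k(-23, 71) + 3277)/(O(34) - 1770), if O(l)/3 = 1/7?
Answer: -6433/4129 ≈ -1.5580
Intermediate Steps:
k(s, U) = (-29 + s)*(33 + s)
O(l) = 3/7
(k(-23, 71) + 3277)/(O(34) - 1770) = ((-957 + (-23)**2 + 4*(-23)) + 3277)/(3/7 - 1770) = ((-957 + 529 - 92) + 3277)/(-12387/7) = (-520 + 3277)*(-7/12387) = 2757*(-7/12387) = -6433/4129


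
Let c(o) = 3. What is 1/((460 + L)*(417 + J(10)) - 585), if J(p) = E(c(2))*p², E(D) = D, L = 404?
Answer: 1/618903 ≈ 1.6158e-6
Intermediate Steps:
J(p) = 3*p²
1/((460 + L)*(417 + J(10)) - 585) = 1/((460 + 404)*(417 + 3*10²) - 585) = 1/(864*(417 + 3*100) - 585) = 1/(864*(417 + 300) - 585) = 1/(864*717 - 585) = 1/(619488 - 585) = 1/618903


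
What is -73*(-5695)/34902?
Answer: 415735/34902 ≈ 11.911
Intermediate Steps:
-73*(-5695)/34902 = 415735*(1/34902) = 415735/34902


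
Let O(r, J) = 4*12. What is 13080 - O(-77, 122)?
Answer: 13032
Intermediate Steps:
O(r, J) = 48
13080 - O(-77, 122) = 13080 - 1*48 = 13080 - 48 = 13032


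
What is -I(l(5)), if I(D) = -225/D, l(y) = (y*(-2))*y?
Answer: -9/2 ≈ -4.5000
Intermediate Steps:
l(y) = -2*y² (l(y) = (-2*y)*y = -2*y²)
-I(l(5)) = -(-225)/((-2*5²)) = -(-225)/((-2*25)) = -(-225)/(-50) = -(-225)*(-1)/50 = -1*9/2 = -9/2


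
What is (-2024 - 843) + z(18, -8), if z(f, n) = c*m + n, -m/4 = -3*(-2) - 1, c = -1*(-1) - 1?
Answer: -2875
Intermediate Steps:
c = 0 (c = 1 - 1 = 0)
m = -20 (m = -4*(-3*(-2) - 1) = -4*(6 - 1) = -4*5 = -20)
z(f, n) = n (z(f, n) = 0*(-20) + n = 0 + n = n)
(-2024 - 843) + z(18, -8) = (-2024 - 843) - 8 = -2867 - 8 = -2875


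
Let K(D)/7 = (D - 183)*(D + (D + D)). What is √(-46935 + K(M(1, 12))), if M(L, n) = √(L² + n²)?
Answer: √(-43890 - 3843*√145) ≈ 300.28*I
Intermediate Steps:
K(D) = 21*D*(-183 + D) (K(D) = 7*((D - 183)*(D + (D + D))) = 7*((-183 + D)*(D + 2*D)) = 7*((-183 + D)*(3*D)) = 7*(3*D*(-183 + D)) = 21*D*(-183 + D))
√(-46935 + K(M(1, 12))) = √(-46935 + 21*√(1² + 12²)*(-183 + √(1² + 12²))) = √(-46935 + 21*√(1 + 144)*(-183 + √(1 + 144))) = √(-46935 + 21*√145*(-183 + √145))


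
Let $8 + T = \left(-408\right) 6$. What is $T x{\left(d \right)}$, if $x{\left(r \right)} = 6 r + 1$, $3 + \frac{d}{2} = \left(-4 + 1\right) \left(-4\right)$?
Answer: $-267704$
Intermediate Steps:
$d = 18$ ($d = -6 + 2 \left(-4 + 1\right) \left(-4\right) = -6 + 2 \left(\left(-3\right) \left(-4\right)\right) = -6 + 2 \cdot 12 = -6 + 24 = 18$)
$T = -2456$ ($T = -8 - 2448 = -2456$)
$x{\left(r \right)} = 1 + 6 r$
$T x{\left(d \right)} = - 2456 \left(1 + 6 \cdot 18\right) = - 2456 \left(1 + 108\right) = \left(-2456\right) 109 = -267704$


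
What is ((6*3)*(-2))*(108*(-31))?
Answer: 120528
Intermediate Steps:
((6*3)*(-2))*(108*(-31)) = (18*(-2))*(-3348) = -36*(-3348) = 120528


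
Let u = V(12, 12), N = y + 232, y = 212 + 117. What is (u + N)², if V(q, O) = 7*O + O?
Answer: 431649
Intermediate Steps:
y = 329
N = 561 (N = 329 + 232 = 561)
V(q, O) = 8*O
u = 96 (u = 8*12 = 96)
(u + N)² = (96 + 561)² = 657² = 431649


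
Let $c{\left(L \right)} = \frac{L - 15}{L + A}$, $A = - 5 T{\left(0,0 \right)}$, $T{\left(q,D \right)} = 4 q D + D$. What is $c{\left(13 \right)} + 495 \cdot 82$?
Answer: $\frac{527668}{13} \approx 40590.0$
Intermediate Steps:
$T{\left(q,D \right)} = D + 4 D q$ ($T{\left(q,D \right)} = 4 D q + D = D + 4 D q$)
$A = 0$ ($A = - 5 \cdot 0 \left(1 + 4 \cdot 0\right) = - 5 \cdot 0 \left(1 + 0\right) = - 5 \cdot 0 \cdot 1 = \left(-5\right) 0 = 0$)
$c{\left(L \right)} = \frac{-15 + L}{L}$ ($c{\left(L \right)} = \frac{L - 15}{L + 0} = \frac{-15 + L}{L}$)
$c{\left(13 \right)} + 495 \cdot 82 = \frac{-15 + 13}{13} + 495 \cdot 82 = \frac{1}{13} \left(-2\right) + 40590 = - \frac{2}{13} + 40590 = \frac{527668}{13}$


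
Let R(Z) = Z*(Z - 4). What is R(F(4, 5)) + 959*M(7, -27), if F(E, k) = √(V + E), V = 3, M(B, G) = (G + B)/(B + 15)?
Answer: -9513/11 - 4*√7 ≈ -875.40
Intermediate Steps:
M(B, G) = (B + G)/(15 + B)
F(E, k) = √(3 + E)
R(Z) = Z*(-4 + Z)
R(F(4, 5)) + 959*M(7, -27) = √(3 + 4)*(-4 + √(3 + 4)) + 959*((7 - 27)/(15 + 7)) = √7*(-4 + √7) + 959*(-20/22) = √7*(-4 + √7) + 959*((1/22)*(-20)) = √7*(-4 + √7) + 959*(-10/11) = √7*(-4 + √7) - 9590/11 = -9590/11 + √7*(-4 + √7)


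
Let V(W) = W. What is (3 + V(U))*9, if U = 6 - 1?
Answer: 72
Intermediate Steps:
U = 5
(3 + V(U))*9 = (3 + 5)*9 = 8*9 = 72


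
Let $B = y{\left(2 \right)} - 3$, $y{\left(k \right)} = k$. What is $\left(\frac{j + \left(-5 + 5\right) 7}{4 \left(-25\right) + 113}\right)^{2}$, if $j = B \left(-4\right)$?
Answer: $\frac{16}{169} \approx 0.094675$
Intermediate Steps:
$B = -1$ ($B = 2 - 3 = -1$)
$j = 4$ ($j = \left(-1\right) \left(-4\right) = 4$)
$\left(\frac{j + \left(-5 + 5\right) 7}{4 \left(-25\right) + 113}\right)^{2} = \left(\frac{4 + \left(-5 + 5\right) 7}{4 \left(-25\right) + 113}\right)^{2} = \left(\frac{4 + 0 \cdot 7}{-100 + 113}\right)^{2} = \left(\frac{4 + 0}{13}\right)^{2} = \left(4 \cdot \frac{1}{13}\right)^{2} = \left(\frac{4}{13}\right)^{2} = \frac{16}{169}$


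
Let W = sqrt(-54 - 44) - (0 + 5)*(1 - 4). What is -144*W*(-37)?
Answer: 79920 + 37296*I*sqrt(2) ≈ 79920.0 + 52745.0*I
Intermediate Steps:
W = 15 + 7*I*sqrt(2) (W = sqrt(-98) - 5*(-3) = 7*I*sqrt(2) - 1*(-15) = 7*I*sqrt(2) + 15 = 15 + 7*I*sqrt(2) ≈ 15.0 + 9.8995*I)
-144*W*(-37) = -144*(15 + 7*I*sqrt(2))*(-37) = (-2160 - 1008*I*sqrt(2))*(-37) = 79920 + 37296*I*sqrt(2)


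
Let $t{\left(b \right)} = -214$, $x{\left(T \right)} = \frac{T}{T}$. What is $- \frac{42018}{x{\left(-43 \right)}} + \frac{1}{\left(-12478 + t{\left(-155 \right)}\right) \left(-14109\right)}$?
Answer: $- \frac{7524223261703}{179071428} \approx -42018.0$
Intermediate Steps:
$x{\left(T \right)} = 1$
$- \frac{42018}{x{\left(-43 \right)}} + \frac{1}{\left(-12478 + t{\left(-155 \right)}\right) \left(-14109\right)} = - \frac{42018}{1} + \frac{1}{\left(-12478 - 214\right) \left(-14109\right)} = \left(-42018\right) 1 + \frac{1}{-12692} \left(- \frac{1}{14109}\right) = -42018 - - \frac{1}{179071428} = -42018 + \frac{1}{179071428} = - \frac{7524223261703}{179071428}$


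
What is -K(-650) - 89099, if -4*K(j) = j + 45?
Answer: -357001/4 ≈ -89250.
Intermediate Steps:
K(j) = -45/4 - j/4 (K(j) = -(j + 45)/4 = -(45 + j)/4 = -45/4 - j/4)
-K(-650) - 89099 = -(-45/4 - ¼*(-650)) - 89099 = -(-45/4 + 325/2) - 89099 = -1*605/4 - 89099 = -605/4 - 89099 = -357001/4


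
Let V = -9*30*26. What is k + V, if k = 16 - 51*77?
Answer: -10931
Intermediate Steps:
V = -7020 (V = -270*26 = -7020)
k = -3911 (k = 16 - 3927 = -3911)
k + V = -3911 - 7020 = -10931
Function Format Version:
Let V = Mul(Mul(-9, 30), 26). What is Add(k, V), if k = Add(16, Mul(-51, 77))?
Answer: -10931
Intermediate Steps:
V = -7020 (V = Mul(-270, 26) = -7020)
k = -3911 (k = Add(16, -3927) = -3911)
Add(k, V) = Add(-3911, -7020) = -10931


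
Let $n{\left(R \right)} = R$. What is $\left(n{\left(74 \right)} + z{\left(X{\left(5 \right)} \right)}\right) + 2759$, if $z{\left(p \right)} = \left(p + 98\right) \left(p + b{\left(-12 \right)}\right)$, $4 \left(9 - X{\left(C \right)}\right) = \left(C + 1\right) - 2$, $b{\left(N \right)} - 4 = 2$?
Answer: $4317$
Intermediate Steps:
$b{\left(N \right)} = 6$ ($b{\left(N \right)} = 4 + 2 = 6$)
$X{\left(C \right)} = \frac{37}{4} - \frac{C}{4}$ ($X{\left(C \right)} = 9 - \frac{\left(C + 1\right) - 2}{4} = 9 - \frac{\left(1 + C\right) - 2}{4} = 9 - \frac{-1 + C}{4} = 9 - \left(- \frac{1}{4} + \frac{C}{4}\right) = \frac{37}{4} - \frac{C}{4}$)
$z{\left(p \right)} = \left(6 + p\right) \left(98 + p\right)$ ($z{\left(p \right)} = \left(p + 98\right) \left(p + 6\right) = \left(98 + p\right) \left(6 + p\right) = \left(6 + p\right) \left(98 + p\right)$)
$\left(n{\left(74 \right)} + z{\left(X{\left(5 \right)} \right)}\right) + 2759 = \left(74 + \left(588 + \left(\frac{37}{4} - \frac{5}{4}\right)^{2} + 104 \left(\frac{37}{4} - \frac{5}{4}\right)\right)\right) + 2759 = \left(74 + \left(588 + 8^{2} + 104 \cdot 8\right)\right) + 2759 = \left(74 + \left(588 + 64 + 832\right)\right) + 2759 = \left(74 + 1484\right) + 2759 = 1558 + 2759 = 4317$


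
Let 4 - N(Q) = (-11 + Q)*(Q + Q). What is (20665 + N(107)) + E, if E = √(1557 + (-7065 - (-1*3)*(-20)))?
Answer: 125 + 8*I*√87 ≈ 125.0 + 74.619*I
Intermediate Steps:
E = 8*I*√87 (E = √(1557 + (-7065 - (-3)*(-20))) = √(1557 + (-7065 - 1*60)) = √(1557 + (-7065 - 60)) = √(1557 - 7125) = √(-5568) = 8*I*√87 ≈ 74.619*I)
N(Q) = 4 - 2*Q*(-11 + Q) (N(Q) = 4 - (-11 + Q)*(Q + Q) = 4 - (-11 + Q)*2*Q = 4 - 2*Q*(-11 + Q))
(20665 + N(107)) + E = (20665 + (4 - 2*107² + 22*107)) + 8*I*√87 = (20665 + (4 - 2*11449 + 2354)) + 8*I*√87 = (20665 + (4 - 22898 + 2354)) + 8*I*√87 = (20665 - 20540) + 8*I*√87 = 125 + 8*I*√87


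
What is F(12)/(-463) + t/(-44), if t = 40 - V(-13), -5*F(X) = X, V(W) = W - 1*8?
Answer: -140687/101860 ≈ -1.3812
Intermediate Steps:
V(W) = -8 + W (V(W) = W - 8 = -8 + W)
F(X) = -X/5
t = 61 (t = 40 - (-8 - 13) = 40 - 1*(-21) = 40 + 21 = 61)
F(12)/(-463) + t/(-44) = -⅕*12/(-463) + 61/(-44) = -12/5*(-1/463) + 61*(-1/44) = 12/2315 - 61/44 = -140687/101860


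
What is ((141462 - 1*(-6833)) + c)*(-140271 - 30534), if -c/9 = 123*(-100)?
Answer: -44237640975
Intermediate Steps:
c = 110700 (c = -1107*(-100) = -9*(-12300) = 110700)
((141462 - 1*(-6833)) + c)*(-140271 - 30534) = ((141462 - 1*(-6833)) + 110700)*(-140271 - 30534) = ((141462 + 6833) + 110700)*(-170805) = (148295 + 110700)*(-170805) = 258995*(-170805) = -44237640975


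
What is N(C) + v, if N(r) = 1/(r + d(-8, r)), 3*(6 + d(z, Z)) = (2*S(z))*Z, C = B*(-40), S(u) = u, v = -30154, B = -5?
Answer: -78943175/2618 ≈ -30154.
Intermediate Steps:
C = 200 (C = -5*(-40) = 200)
d(z, Z) = -6 + 2*Z*z/3 (d(z, Z) = -6 + ((2*z)*Z)/3 = -6 + (2*Z*z)/3 = -6 + 2*Z*z/3)
N(r) = 1/(-6 - 13*r/3) (N(r) = 1/(r + (-6 + (⅔)*r*(-8))) = 1/(r + (-6 - 16*r/3)) = 1/(-6 - 13*r/3))
N(C) + v = 3/(-18 - 13*200) - 30154 = 3/(-18 - 2600) - 30154 = 3/(-2618) - 30154 = 3*(-1/2618) - 30154 = -3/2618 - 30154 = -78943175/2618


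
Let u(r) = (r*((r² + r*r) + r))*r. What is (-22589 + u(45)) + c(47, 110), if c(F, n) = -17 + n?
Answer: 8269879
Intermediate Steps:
u(r) = r²*(r + 2*r²) (u(r) = (r*((r² + r²) + r))*r = (r*(2*r² + r))*r = (r*(r + 2*r²))*r = r²*(r + 2*r²))
(-22589 + u(45)) + c(47, 110) = (-22589 + 45³*(1 + 2*45)) + (-17 + 110) = (-22589 + 91125*(1 + 90)) + 93 = (-22589 + 91125*91) + 93 = (-22589 + 8292375) + 93 = 8269786 + 93 = 8269879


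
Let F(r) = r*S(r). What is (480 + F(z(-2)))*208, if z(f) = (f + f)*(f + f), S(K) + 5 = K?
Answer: 136448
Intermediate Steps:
S(K) = -5 + K
z(f) = 4*f² (z(f) = (2*f)*(2*f) = 4*f²)
F(r) = r*(-5 + r)
(480 + F(z(-2)))*208 = (480 + (4*(-2)²)*(-5 + 4*(-2)²))*208 = (480 + (4*4)*(-5 + 4*4))*208 = (480 + 16*(-5 + 16))*208 = (480 + 16*11)*208 = (480 + 176)*208 = 656*208 = 136448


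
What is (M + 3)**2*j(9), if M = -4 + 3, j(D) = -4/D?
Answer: -16/9 ≈ -1.7778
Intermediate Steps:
M = -1
(M + 3)**2*j(9) = (-1 + 3)**2*(-4/9) = 2**2*(-4*1/9) = 4*(-4/9) = -16/9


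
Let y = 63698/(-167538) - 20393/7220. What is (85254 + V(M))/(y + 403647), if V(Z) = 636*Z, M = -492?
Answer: -137690331274440/244128683769463 ≈ -0.56401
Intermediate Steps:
y = -1938250997/604812180 (y = 63698*(-1/167538) - 20393*1/7220 = -31849/83769 - 20393/7220 = -1938250997/604812180 ≈ -3.2047)
(85254 + V(M))/(y + 403647) = (85254 + 636*(-492))/(-1938250997/604812180 + 403647) = (85254 - 312912)/(244128683769463/604812180) = -227658*604812180/244128683769463 = -137690331274440/244128683769463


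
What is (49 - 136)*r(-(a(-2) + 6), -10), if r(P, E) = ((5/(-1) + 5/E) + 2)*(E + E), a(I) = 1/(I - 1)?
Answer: -6090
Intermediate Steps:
a(I) = 1/(-1 + I)
r(P, E) = 2*E*(-3 + 5/E) (r(P, E) = ((5*(-1) + 5/E) + 2)*(2*E) = ((-5 + 5/E) + 2)*(2*E) = (-3 + 5/E)*(2*E) = 2*E*(-3 + 5/E))
(49 - 136)*r(-(a(-2) + 6), -10) = (49 - 136)*(10 - 6*(-10)) = -87*(10 + 60) = -87*70 = -6090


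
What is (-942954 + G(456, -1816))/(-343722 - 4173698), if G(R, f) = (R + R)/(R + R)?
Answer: 942953/4517420 ≈ 0.20874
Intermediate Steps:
G(R, f) = 1 (G(R, f) = (2*R)/((2*R)) = (2*R)*(1/(2*R)) = 1)
(-942954 + G(456, -1816))/(-343722 - 4173698) = (-942954 + 1)/(-343722 - 4173698) = -942953/(-4517420) = -942953*(-1/4517420) = 942953/4517420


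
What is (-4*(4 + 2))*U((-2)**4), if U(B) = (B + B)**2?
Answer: -24576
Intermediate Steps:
U(B) = 4*B**2 (U(B) = (2*B)**2 = 4*B**2)
(-4*(4 + 2))*U((-2)**4) = (-4*(4 + 2))*(4*((-2)**4)**2) = (-4*6)*(4*16**2) = -96*256 = -24*1024 = -24576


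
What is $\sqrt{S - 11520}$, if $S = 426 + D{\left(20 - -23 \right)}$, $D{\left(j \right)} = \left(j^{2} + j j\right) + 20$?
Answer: $4 i \sqrt{461} \approx 85.884 i$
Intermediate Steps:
$D{\left(j \right)} = 20 + 2 j^{2}$ ($D{\left(j \right)} = \left(j^{2} + j^{2}\right) + 20 = 2 j^{2} + 20 = 20 + 2 j^{2}$)
$S = 4144$ ($S = 426 + \left(20 + 2 \left(20 - -23\right)^{2}\right) = 426 + \left(20 + 2 \left(20 + 23\right)^{2}\right) = 426 + \left(20 + 2 \cdot 43^{2}\right) = 426 + \left(20 + 2 \cdot 1849\right) = 426 + \left(20 + 3698\right) = 426 + 3718 = 4144$)
$\sqrt{S - 11520} = \sqrt{4144 - 11520} = \sqrt{-7376} = 4 i \sqrt{461}$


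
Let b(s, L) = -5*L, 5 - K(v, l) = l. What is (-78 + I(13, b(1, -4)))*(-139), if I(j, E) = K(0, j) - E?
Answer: 14734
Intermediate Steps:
K(v, l) = 5 - l
I(j, E) = 5 - E - j (I(j, E) = (5 - j) - E = 5 - E - j)
(-78 + I(13, b(1, -4)))*(-139) = (-78 + (5 - (-5)*(-4) - 1*13))*(-139) = (-78 + (5 - 1*20 - 13))*(-139) = (-78 + (5 - 20 - 13))*(-139) = (-78 - 28)*(-139) = -106*(-139) = 14734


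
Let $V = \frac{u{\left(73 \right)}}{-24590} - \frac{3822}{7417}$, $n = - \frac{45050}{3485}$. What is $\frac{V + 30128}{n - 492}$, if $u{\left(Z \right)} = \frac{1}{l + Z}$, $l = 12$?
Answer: $- \frac{19149280673613003}{320935706070100} \approx -59.667$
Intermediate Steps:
$n = - \frac{530}{41}$ ($n = \left(-45050\right) \frac{1}{3485} = - \frac{530}{41} \approx -12.927$)
$u{\left(Z \right)} = \frac{1}{12 + Z}$
$V = - \frac{7988560717}{15502642550}$ ($V = \frac{1}{\left(12 + 73\right) \left(-24590\right)} - \frac{3822}{7417} = \frac{1}{85} \left(- \frac{1}{24590}\right) - \frac{3822}{7417} = - \frac{1}{2090150} - \frac{3822}{7417} = - \frac{7988560717}{15502642550} \approx -0.5153$)
$\frac{V + 30128}{n - 492} = \frac{- \frac{7988560717}{15502642550} + 30128}{- \frac{530}{41} - 492} = \frac{467055626185683}{15502642550 \left(- \frac{20702}{41}\right)} = \frac{467055626185683}{15502642550} \left(- \frac{41}{20702}\right) = - \frac{19149280673613003}{320935706070100}$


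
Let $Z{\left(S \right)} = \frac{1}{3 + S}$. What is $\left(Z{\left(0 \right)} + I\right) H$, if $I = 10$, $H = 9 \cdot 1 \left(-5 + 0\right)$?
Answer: $-465$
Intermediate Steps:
$H = -45$ ($H = 9 \left(-5\right) = -45$)
$\left(Z{\left(0 \right)} + I\right) H = \left(\frac{1}{3 + 0} + 10\right) \left(-45\right) = \left(\frac{1}{3} + 10\right) \left(-45\right) = \frac{31}{3} \left(-45\right) = -465$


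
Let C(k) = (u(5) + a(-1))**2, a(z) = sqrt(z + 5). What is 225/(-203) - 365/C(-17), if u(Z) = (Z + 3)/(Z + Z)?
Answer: -270925/5684 ≈ -47.664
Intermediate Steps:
a(z) = sqrt(5 + z)
u(Z) = (3 + Z)/(2*Z) (u(Z) = (3 + Z)/((2*Z)) = (3 + Z)*(1/(2*Z)) = (3 + Z)/(2*Z))
C(k) = 196/25 (C(k) = ((1/2)*(3 + 5)/5 + sqrt(5 - 1))**2 = ((1/2)*(1/5)*8 + sqrt(4))**2 = (4/5 + 2)**2 = (14/5)**2 = 196/25)
225/(-203) - 365/C(-17) = 225/(-203) - 365/196/25 = 225*(-1/203) - 365*25/196 = -225/203 - 9125/196 = -270925/5684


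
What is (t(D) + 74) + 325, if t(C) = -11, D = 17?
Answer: 388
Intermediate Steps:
(t(D) + 74) + 325 = (-11 + 74) + 325 = 63 + 325 = 388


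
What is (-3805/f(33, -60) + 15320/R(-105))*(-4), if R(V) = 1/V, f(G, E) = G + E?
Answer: 173713580/27 ≈ 6.4338e+6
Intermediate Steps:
f(G, E) = E + G
(-3805/f(33, -60) + 15320/R(-105))*(-4) = (-3805/(-60 + 33) + 15320/(1/(-105)))*(-4) = (-3805/(-27) + 15320/(-1/105))*(-4) = (-3805*(-1/27) + 15320*(-105))*(-4) = (3805/27 - 1608600)*(-4) = -43428395/27*(-4) = 173713580/27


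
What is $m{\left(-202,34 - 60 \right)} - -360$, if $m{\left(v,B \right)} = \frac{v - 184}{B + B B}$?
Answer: $\frac{116807}{325} \approx 359.41$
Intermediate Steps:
$m{\left(v,B \right)} = \frac{-184 + v}{B + B^{2}}$
$m{\left(-202,34 - 60 \right)} - -360 = \frac{-184 - 202}{\left(34 - 60\right) \left(1 + \left(34 - 60\right)\right)} - -360 = \frac{1}{34 - 60} \frac{1}{1 + \left(34 - 60\right)} \left(-386\right) + 360 = \frac{1}{-26} \frac{1}{1 - 26} \left(-386\right) + 360 = \left(- \frac{1}{26}\right) \frac{1}{-25} \left(-386\right) + 360 = \left(- \frac{1}{26}\right) \left(- \frac{1}{25}\right) \left(-386\right) + 360 = - \frac{193}{325} + 360 = \frac{116807}{325}$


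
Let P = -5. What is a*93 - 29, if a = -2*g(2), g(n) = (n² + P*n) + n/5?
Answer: 5063/5 ≈ 1012.6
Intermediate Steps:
g(n) = n² - 24*n/5 (g(n) = (n² - 5*n) + n/5 = n² - 24*n/5)
a = 56/5 (a = -2*2*(-24 + 5*2)/5 = -2*2*(-24 + 10)/5 = -2*2*(-14)/5 = -2*(-28/5) = 56/5 ≈ 11.200)
a*93 - 29 = (56/5)*93 - 29 = 5208/5 - 29 = 5063/5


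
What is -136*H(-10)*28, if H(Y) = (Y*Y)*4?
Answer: -1523200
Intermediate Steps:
H(Y) = 4*Y² (H(Y) = Y²*4 = 4*Y²)
-136*H(-10)*28 = -544*(-10)²*28 = -544*100*28 = -136*400*28 = -54400*28 = -1523200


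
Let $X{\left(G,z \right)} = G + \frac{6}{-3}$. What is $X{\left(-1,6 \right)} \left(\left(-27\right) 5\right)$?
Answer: $405$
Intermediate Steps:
$X{\left(G,z \right)} = -2 + G$ ($X{\left(G,z \right)} = G + 6 \left(- \frac{1}{3}\right) = G - 2 = -2 + G$)
$X{\left(-1,6 \right)} \left(\left(-27\right) 5\right) = \left(-2 - 1\right) \left(\left(-27\right) 5\right) = \left(-3\right) \left(-135\right) = 405$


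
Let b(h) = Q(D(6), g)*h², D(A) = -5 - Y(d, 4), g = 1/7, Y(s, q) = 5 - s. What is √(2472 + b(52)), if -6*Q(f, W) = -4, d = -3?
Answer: 2*√9618/3 ≈ 65.381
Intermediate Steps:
g = ⅐ ≈ 0.14286
D(A) = -13 (D(A) = -5 - (5 - 1*(-3)) = -5 - (5 + 3) = -5 - 1*8 = -5 - 8 = -13)
Q(f, W) = ⅔ (Q(f, W) = -⅙*(-4) = ⅔)
b(h) = 2*h²/3
√(2472 + b(52)) = √(2472 + (⅔)*52²) = √(2472 + (⅔)*2704) = √(2472 + 5408/3) = √(12824/3) = 2*√9618/3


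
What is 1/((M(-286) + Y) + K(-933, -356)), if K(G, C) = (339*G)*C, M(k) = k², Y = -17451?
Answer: 1/112662517 ≈ 8.8761e-9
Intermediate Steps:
K(G, C) = 339*C*G
1/((M(-286) + Y) + K(-933, -356)) = 1/(((-286)² - 17451) + 339*(-356)*(-933)) = 1/((81796 - 17451) + 112598172) = 1/(64345 + 112598172) = 1/112662517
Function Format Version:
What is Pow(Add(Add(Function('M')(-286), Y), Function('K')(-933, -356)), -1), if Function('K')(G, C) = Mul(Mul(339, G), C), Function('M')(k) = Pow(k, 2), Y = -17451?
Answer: Rational(1, 112662517) ≈ 8.8761e-9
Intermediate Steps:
Function('K')(G, C) = Mul(339, C, G)
Pow(Add(Add(Function('M')(-286), Y), Function('K')(-933, -356)), -1) = Pow(Add(Add(Pow(-286, 2), -17451), Mul(339, -356, -933)), -1) = Pow(Add(Add(81796, -17451), 112598172), -1) = Pow(Add(64345, 112598172), -1) = Pow(112662517, -1) = Rational(1, 112662517)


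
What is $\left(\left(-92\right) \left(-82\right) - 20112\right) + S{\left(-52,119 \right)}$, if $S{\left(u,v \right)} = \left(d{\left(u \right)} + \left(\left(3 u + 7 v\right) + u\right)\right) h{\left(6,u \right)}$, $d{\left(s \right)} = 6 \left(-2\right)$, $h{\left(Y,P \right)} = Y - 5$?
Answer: $-11955$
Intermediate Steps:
$h{\left(Y,P \right)} = -5 + Y$
$d{\left(s \right)} = -12$
$S{\left(u,v \right)} = -12 + 4 u + 7 v$ ($S{\left(u,v \right)} = \left(-12 + \left(\left(3 u + 7 v\right) + u\right)\right) \left(-5 + 6\right) = \left(-12 + \left(4 u + 7 v\right)\right) 1 = \left(-12 + 4 u + 7 v\right) 1 = -12 + 4 u + 7 v$)
$\left(\left(-92\right) \left(-82\right) - 20112\right) + S{\left(-52,119 \right)} = \left(\left(-92\right) \left(-82\right) - 20112\right) + \left(-12 + 4 \left(-52\right) + 7 \cdot 119\right) = \left(7544 - 20112\right) - -613 = -12568 + 613 = -11955$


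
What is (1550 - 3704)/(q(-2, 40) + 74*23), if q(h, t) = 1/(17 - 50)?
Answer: -71082/56165 ≈ -1.2656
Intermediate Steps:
q(h, t) = -1/33 (q(h, t) = 1/(-33) = -1/33)
(1550 - 3704)/(q(-2, 40) + 74*23) = (1550 - 3704)/(-1/33 + 74*23) = -2154/(-1/33 + 1702) = -2154/56165/33 = -2154*33/56165 = -71082/56165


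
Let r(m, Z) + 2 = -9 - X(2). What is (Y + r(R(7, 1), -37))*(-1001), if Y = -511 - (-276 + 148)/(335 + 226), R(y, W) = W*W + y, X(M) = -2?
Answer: 26534872/51 ≈ 5.2029e+5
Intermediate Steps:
R(y, W) = y + W**2 (R(y, W) = W**2 + y = y + W**2)
r(m, Z) = -9 (r(m, Z) = -2 + (-9 - 1*(-2)) = -2 + (-9 + 2) = -2 - 7 = -9)
Y = -286543/561 (Y = -511 - (-128)/561 = -511 - 1*(-128/561) = -511 + 128/561 = -286543/561 ≈ -510.77)
(Y + r(R(7, 1), -37))*(-1001) = (-286543/561 - 9)*(-1001) = -291592/561*(-1001) = 26534872/51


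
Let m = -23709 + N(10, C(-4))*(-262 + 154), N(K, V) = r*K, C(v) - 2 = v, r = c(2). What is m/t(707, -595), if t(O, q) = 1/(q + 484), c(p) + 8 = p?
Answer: 1912419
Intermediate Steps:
c(p) = -8 + p
r = -6 (r = -8 + 2 = -6)
C(v) = 2 + v
t(O, q) = 1/(484 + q)
N(K, V) = -6*K
m = -17229 (m = -23709 + (-6*10)*(-262 + 154) = -23709 - 60*(-108) = -23709 + 6480 = -17229)
m/t(707, -595) = -17229/(1/(484 - 595)) = -17229/(1/(-111)) = -17229/(-1/111) = -17229*(-111) = 1912419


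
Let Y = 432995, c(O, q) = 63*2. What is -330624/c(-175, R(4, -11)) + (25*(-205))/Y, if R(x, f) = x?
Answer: -227236801/86599 ≈ -2624.0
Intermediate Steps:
c(O, q) = 126
-330624/c(-175, R(4, -11)) + (25*(-205))/Y = -330624/126 + (25*(-205))/432995 = -330624*1/126 - 5125*1/432995 = -2624 - 1025/86599 = -227236801/86599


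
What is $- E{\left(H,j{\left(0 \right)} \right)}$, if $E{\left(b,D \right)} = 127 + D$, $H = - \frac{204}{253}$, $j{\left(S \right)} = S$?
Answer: $-127$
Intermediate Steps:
$H = - \frac{204}{253}$ ($H = \left(-204\right) \frac{1}{253} = - \frac{204}{253} \approx -0.80632$)
$- E{\left(H,j{\left(0 \right)} \right)} = - (127 + 0) = \left(-1\right) 127 = -127$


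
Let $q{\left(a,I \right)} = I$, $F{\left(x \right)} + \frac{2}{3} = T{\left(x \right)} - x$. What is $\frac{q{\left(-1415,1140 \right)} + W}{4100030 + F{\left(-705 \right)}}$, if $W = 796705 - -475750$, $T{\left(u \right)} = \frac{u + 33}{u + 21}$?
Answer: $\frac{24198305}{77913971} \approx 0.31058$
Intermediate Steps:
$T{\left(u \right)} = \frac{33 + u}{21 + u}$
$F{\left(x \right)} = - \frac{2}{3} - x + \frac{33 + x}{21 + x}$ ($F{\left(x \right)} = - \frac{2}{3} - \left(x - \frac{33 + x}{21 + x}\right) = - \frac{2}{3} - x + \frac{33 + x}{21 + x}$)
$W = 1272455$ ($W = 796705 + 475750 = 1272455$)
$\frac{q{\left(-1415,1140 \right)} + W}{4100030 + F{\left(-705 \right)}} = \frac{1140 + 1272455}{4100030 + \frac{19 - \left(-705\right)^{2} - -14570}{21 - 705}} = \frac{1273595}{4100030 + \frac{19 - 497025 + 14570}{-684}} = \frac{1273595}{4100030 - \frac{19 - 497025 + 14570}{684}} = \frac{1273595}{4100030 - - \frac{13401}{19}} = \frac{1273595}{4100030 + \frac{13401}{19}} = \frac{1273595}{\frac{77913971}{19}} = 1273595 \cdot \frac{19}{77913971} = \frac{24198305}{77913971}$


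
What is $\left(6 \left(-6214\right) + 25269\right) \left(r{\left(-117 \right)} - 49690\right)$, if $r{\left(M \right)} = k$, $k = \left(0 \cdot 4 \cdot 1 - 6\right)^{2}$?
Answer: $596592810$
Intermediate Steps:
$k = 36$ ($k = \left(0 \cdot 1 - 6\right)^{2} = \left(0 - 6\right)^{2} = \left(-6\right)^{2} = 36$)
$r{\left(M \right)} = 36$
$\left(6 \left(-6214\right) + 25269\right) \left(r{\left(-117 \right)} - 49690\right) = \left(6 \left(-6214\right) + 25269\right) \left(36 - 49690\right) = \left(-37284 + 25269\right) \left(-49654\right) = \left(-12015\right) \left(-49654\right) = 596592810$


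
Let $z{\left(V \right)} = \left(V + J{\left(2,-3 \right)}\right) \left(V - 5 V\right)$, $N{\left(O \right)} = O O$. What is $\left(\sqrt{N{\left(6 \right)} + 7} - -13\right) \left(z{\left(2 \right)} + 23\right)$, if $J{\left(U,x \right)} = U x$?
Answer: $715 + 55 \sqrt{43} \approx 1075.7$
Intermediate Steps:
$N{\left(O \right)} = O^{2}$
$z{\left(V \right)} = - 4 V \left(-6 + V\right)$ ($z{\left(V \right)} = \left(V + 2 \left(-3\right)\right) \left(V - 5 V\right) = \left(V - 6\right) \left(- 4 V\right) = \left(-6 + V\right) \left(- 4 V\right) = - 4 V \left(-6 + V\right)$)
$\left(\sqrt{N{\left(6 \right)} + 7} - -13\right) \left(z{\left(2 \right)} + 23\right) = \left(\sqrt{6^{2} + 7} - -13\right) \left(4 \cdot 2 \left(6 - 2\right) + 23\right) = \left(\sqrt{36 + 7} + 13\right) \left(4 \cdot 2 \left(6 - 2\right) + 23\right) = \left(\sqrt{43} + 13\right) \left(4 \cdot 2 \cdot 4 + 23\right) = \left(13 + \sqrt{43}\right) \left(32 + 23\right) = \left(13 + \sqrt{43}\right) 55 = 715 + 55 \sqrt{43}$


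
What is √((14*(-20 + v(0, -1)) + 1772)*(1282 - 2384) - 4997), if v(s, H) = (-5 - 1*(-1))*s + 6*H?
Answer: 3*I*√172957 ≈ 1247.6*I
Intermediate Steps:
v(s, H) = -4*s + 6*H (v(s, H) = (-5 + 1)*s + 6*H = -4*s + 6*H)
√((14*(-20 + v(0, -1)) + 1772)*(1282 - 2384) - 4997) = √((14*(-20 + (-4*0 + 6*(-1))) + 1772)*(1282 - 2384) - 4997) = √((14*(-20 + (0 - 6)) + 1772)*(-1102) - 4997) = √((14*(-20 - 6) + 1772)*(-1102) - 4997) = √((14*(-26) + 1772)*(-1102) - 4997) = √((-364 + 1772)*(-1102) - 4997) = √(1408*(-1102) - 4997) = √(-1551616 - 4997) = √(-1556613) = 3*I*√172957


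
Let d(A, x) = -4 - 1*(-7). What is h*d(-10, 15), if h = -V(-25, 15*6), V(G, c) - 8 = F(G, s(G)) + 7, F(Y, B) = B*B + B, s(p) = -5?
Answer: -105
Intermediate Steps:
F(Y, B) = B + B**2 (F(Y, B) = B**2 + B = B + B**2)
V(G, c) = 35 (V(G, c) = 8 + (-5*(1 - 5) + 7) = 8 + (-5*(-4) + 7) = 8 + (20 + 7) = 8 + 27 = 35)
d(A, x) = 3 (d(A, x) = -4 + 7 = 3)
h = -35 (h = -1*35 = -35)
h*d(-10, 15) = -35*3 = -105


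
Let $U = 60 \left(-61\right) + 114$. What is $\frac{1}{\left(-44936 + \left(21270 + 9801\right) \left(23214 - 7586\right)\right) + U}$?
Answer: $\frac{1}{485529106} \approx 2.0596 \cdot 10^{-9}$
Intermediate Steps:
$U = -3546$ ($U = -3660 + 114 = -3546$)
$\frac{1}{\left(-44936 + \left(21270 + 9801\right) \left(23214 - 7586\right)\right) + U} = \frac{1}{\left(-44936 + \left(21270 + 9801\right) \left(23214 - 7586\right)\right) - 3546} = \frac{1}{\left(-44936 + 31071 \cdot 15628\right) - 3546} = \frac{1}{\left(-44936 + 485577588\right) - 3546} = \frac{1}{485532652 - 3546} = \frac{1}{485529106}$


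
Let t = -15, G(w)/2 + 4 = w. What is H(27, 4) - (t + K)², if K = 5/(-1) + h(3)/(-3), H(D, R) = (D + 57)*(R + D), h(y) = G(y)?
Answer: 20072/9 ≈ 2230.2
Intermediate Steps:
G(w) = -8 + 2*w
h(y) = -8 + 2*y
H(D, R) = (57 + D)*(D + R)
K = -13/3 (K = 5/(-1) + (-8 + 2*3)/(-3) = 5*(-1) + (-8 + 6)*(-⅓) = -5 - 2*(-⅓) = -5 + ⅔ = -13/3 ≈ -4.3333)
H(27, 4) - (t + K)² = (27² + 57*27 + 57*4 + 27*4) - (-15 - 13/3)² = (729 + 1539 + 228 + 108) - (-58/3)² = 2604 - 1*3364/9 = 2604 - 3364/9 = 20072/9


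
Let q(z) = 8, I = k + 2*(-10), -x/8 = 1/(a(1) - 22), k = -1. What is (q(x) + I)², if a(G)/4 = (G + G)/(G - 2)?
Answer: 169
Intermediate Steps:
a(G) = 8*G/(-2 + G) (a(G) = 4*((G + G)/(G - 2)) = 4*((2*G)/(-2 + G)) = 4*(2*G/(-2 + G)) = 8*G/(-2 + G))
x = 4/15 (x = -8/(8*1/(-2 + 1) - 22) = -8/(8*1/(-1) - 22) = -8/(8*1*(-1) - 22) = -8/(-8 - 22) = -8/(-30) = -8*(-1/30) = 4/15 ≈ 0.26667)
I = -21 (I = -1 + 2*(-10) = -1 - 20 = -21)
(q(x) + I)² = (8 - 21)² = (-13)² = 169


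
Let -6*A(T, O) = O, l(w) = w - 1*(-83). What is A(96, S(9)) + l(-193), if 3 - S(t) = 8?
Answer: -655/6 ≈ -109.17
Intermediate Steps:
S(t) = -5 (S(t) = 3 - 1*8 = 3 - 8 = -5)
l(w) = 83 + w (l(w) = w + 83 = 83 + w)
A(T, O) = -O/6
A(96, S(9)) + l(-193) = -⅙*(-5) + (83 - 193) = ⅚ - 110 = -655/6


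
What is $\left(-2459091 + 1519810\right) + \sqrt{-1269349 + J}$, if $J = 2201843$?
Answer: $-939281 + \sqrt{932494} \approx -9.3832 \cdot 10^{5}$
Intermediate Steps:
$\left(-2459091 + 1519810\right) + \sqrt{-1269349 + J} = \left(-2459091 + 1519810\right) + \sqrt{-1269349 + 2201843} = -939281 + \sqrt{932494}$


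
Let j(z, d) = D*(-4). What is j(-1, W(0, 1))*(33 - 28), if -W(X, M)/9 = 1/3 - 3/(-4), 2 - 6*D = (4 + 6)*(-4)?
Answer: -140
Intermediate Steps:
D = 7 (D = ⅓ - (4 + 6)*(-4)/6 = ⅓ - 5*(-4)/3 = ⅓ - ⅙*(-40) = ⅓ + 20/3 = 7)
W(X, M) = -39/4 (W(X, M) = -9*(1/3 - 3/(-4)) = -9*(1*(⅓) - 3*(-¼)) = -9*(⅓ + ¾) = -9*13/12 = -39/4)
j(z, d) = -28 (j(z, d) = 7*(-4) = -28)
j(-1, W(0, 1))*(33 - 28) = -28*(33 - 28) = -28*5 = -140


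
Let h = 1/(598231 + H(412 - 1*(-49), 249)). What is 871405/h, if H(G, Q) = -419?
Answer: 520936365860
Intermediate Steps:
h = 1/597812 (h = 1/(598231 - 419) = 1/597812 ≈ 1.6728e-6)
871405/h = 871405/(1/597812) = 871405*597812 = 520936365860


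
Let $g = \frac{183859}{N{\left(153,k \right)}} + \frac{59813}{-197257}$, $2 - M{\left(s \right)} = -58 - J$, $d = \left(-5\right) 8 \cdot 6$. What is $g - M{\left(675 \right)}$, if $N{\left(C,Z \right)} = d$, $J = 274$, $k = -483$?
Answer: $- \frac{52093951003}{47341680} \approx -1100.4$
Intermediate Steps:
$d = -240$ ($d = \left(-40\right) 6 = -240$)
$M{\left(s \right)} = 334$ ($M{\left(s \right)} = 2 - \left(-58 - 274\right) = 2 - -332 = 2 + 332 = 334$)
$N{\left(C,Z \right)} = -240$
$g = - \frac{36281829883}{47341680}$ ($g = \frac{183859}{-240} + \frac{59813}{-197257} = 183859 \left(- \frac{1}{240}\right) + 59813 \left(- \frac{1}{197257}\right) = - \frac{183859}{240} - \frac{59813}{197257} = - \frac{36281829883}{47341680} \approx -766.38$)
$g - M{\left(675 \right)} = - \frac{36281829883}{47341680} - 334 = - \frac{52093951003}{47341680}$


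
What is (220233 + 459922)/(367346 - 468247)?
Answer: -680155/100901 ≈ -6.7408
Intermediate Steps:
(220233 + 459922)/(367346 - 468247) = 680155/(-100901) = 680155*(-1/100901) = -680155/100901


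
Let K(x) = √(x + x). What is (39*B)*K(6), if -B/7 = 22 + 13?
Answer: -19110*√3 ≈ -33100.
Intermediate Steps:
K(x) = √2*√x (K(x) = √(2*x) = √2*√x)
B = -245 (B = -7*(22 + 13) = -7*35 = -245)
(39*B)*K(6) = (39*(-245))*(√2*√6) = -19110*√3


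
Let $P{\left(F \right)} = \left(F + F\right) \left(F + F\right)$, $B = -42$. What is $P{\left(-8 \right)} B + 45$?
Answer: $-10707$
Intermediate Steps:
$P{\left(F \right)} = 4 F^{2}$ ($P{\left(F \right)} = 2 F 2 F = 4 F^{2}$)
$P{\left(-8 \right)} B + 45 = 4 \left(-8\right)^{2} \left(-42\right) + 45 = 4 \cdot 64 \left(-42\right) + 45 = 256 \left(-42\right) + 45 = -10752 + 45 = -10707$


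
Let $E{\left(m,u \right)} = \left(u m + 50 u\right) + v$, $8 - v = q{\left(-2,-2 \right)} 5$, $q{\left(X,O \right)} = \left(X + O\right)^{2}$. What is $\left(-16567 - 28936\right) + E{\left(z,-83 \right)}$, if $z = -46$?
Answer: $-45907$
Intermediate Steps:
$q{\left(X,O \right)} = \left(O + X\right)^{2}$
$v = -72$ ($v = 8 - \left(-2 - 2\right)^{2} \cdot 5 = 8 - \left(-4\right)^{2} \cdot 5 = 8 - 16 \cdot 5 = 8 - 80 = -72$)
$E{\left(m,u \right)} = -72 + 50 u + m u$ ($E{\left(m,u \right)} = \left(u m + 50 u\right) - 72 = \left(m u + 50 u\right) - 72 = \left(50 u + m u\right) - 72 = -72 + 50 u + m u$)
$\left(-16567 - 28936\right) + E{\left(z,-83 \right)} = \left(-16567 - 28936\right) - 404 = -45503 - 404 = -45907$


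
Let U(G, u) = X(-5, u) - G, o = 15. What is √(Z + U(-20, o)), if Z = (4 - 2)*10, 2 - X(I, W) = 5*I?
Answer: √67 ≈ 8.1853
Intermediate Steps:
X(I, W) = 2 - 5*I
U(G, u) = 27 - G (U(G, u) = (2 - 5*(-5)) - G = (2 + 25) - G = 27 - G)
Z = 20 (Z = 2*10 = 20)
√(Z + U(-20, o)) = √(20 + (27 - 1*(-20))) = √(20 + (27 + 20)) = √(20 + 47) = √67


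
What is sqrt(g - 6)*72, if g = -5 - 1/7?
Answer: 72*I*sqrt(546)/7 ≈ 240.34*I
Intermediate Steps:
g = -36/7 (g = -5 - 1*1/7 = -5 - 1/7 = -36/7 ≈ -5.1429)
sqrt(g - 6)*72 = sqrt(-36/7 - 6)*72 = sqrt(-78/7)*72 = (I*sqrt(546)/7)*72 = 72*I*sqrt(546)/7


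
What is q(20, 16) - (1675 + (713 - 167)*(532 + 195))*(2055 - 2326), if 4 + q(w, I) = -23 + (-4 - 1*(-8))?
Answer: 108025184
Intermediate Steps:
q(w, I) = -23 (q(w, I) = -4 + (-23 + (-4 - 1*(-8))) = -4 + (-23 + (-4 + 8)) = -4 + (-23 + 4) = -4 - 19 = -23)
q(20, 16) - (1675 + (713 - 167)*(532 + 195))*(2055 - 2326) = -23 - (1675 + (713 - 167)*(532 + 195))*(2055 - 2326) = -23 - (1675 + 546*727)*(-271) = -23 - (1675 + 396942)*(-271) = -23 - 398617*(-271) = -23 - 1*(-108025207) = -23 + 108025207 = 108025184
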